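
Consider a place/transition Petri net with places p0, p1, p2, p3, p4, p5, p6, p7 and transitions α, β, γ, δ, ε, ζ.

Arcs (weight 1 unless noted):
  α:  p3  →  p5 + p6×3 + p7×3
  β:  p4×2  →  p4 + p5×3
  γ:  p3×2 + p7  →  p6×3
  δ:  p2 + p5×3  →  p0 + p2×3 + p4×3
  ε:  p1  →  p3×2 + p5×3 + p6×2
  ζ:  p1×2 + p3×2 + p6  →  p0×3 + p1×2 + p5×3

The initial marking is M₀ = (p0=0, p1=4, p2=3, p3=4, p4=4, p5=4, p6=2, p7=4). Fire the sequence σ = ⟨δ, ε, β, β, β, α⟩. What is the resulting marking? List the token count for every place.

step 1: fire δ:  (p0=0, p1=4, p2=3, p3=4, p4=4, p5=4, p6=2, p7=4) → (p0=1, p1=4, p2=5, p3=4, p4=7, p5=1, p6=2, p7=4)
step 2: fire ε:  (p0=1, p1=4, p2=5, p3=4, p4=7, p5=1, p6=2, p7=4) → (p0=1, p1=3, p2=5, p3=6, p4=7, p5=4, p6=4, p7=4)
step 3: fire β:  (p0=1, p1=3, p2=5, p3=6, p4=7, p5=4, p6=4, p7=4) → (p0=1, p1=3, p2=5, p3=6, p4=6, p5=7, p6=4, p7=4)
step 4: fire β:  (p0=1, p1=3, p2=5, p3=6, p4=6, p5=7, p6=4, p7=4) → (p0=1, p1=3, p2=5, p3=6, p4=5, p5=10, p6=4, p7=4)
step 5: fire β:  (p0=1, p1=3, p2=5, p3=6, p4=5, p5=10, p6=4, p7=4) → (p0=1, p1=3, p2=5, p3=6, p4=4, p5=13, p6=4, p7=4)
step 6: fire α:  (p0=1, p1=3, p2=5, p3=6, p4=4, p5=13, p6=4, p7=4) → (p0=1, p1=3, p2=5, p3=5, p4=4, p5=14, p6=7, p7=7)

(p0=1, p1=3, p2=5, p3=5, p4=4, p5=14, p6=7, p7=7)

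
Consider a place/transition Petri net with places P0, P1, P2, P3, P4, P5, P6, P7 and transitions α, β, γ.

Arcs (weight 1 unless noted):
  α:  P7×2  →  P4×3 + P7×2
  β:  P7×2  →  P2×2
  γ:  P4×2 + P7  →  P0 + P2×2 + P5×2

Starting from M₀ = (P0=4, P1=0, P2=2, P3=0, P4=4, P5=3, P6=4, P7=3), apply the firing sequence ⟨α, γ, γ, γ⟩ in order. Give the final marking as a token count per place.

(P0=7, P1=0, P2=8, P3=0, P4=1, P5=9, P6=4, P7=0)

step 1: fire α:  (P0=4, P1=0, P2=2, P3=0, P4=4, P5=3, P6=4, P7=3) → (P0=4, P1=0, P2=2, P3=0, P4=7, P5=3, P6=4, P7=3)
step 2: fire γ:  (P0=4, P1=0, P2=2, P3=0, P4=7, P5=3, P6=4, P7=3) → (P0=5, P1=0, P2=4, P3=0, P4=5, P5=5, P6=4, P7=2)
step 3: fire γ:  (P0=5, P1=0, P2=4, P3=0, P4=5, P5=5, P6=4, P7=2) → (P0=6, P1=0, P2=6, P3=0, P4=3, P5=7, P6=4, P7=1)
step 4: fire γ:  (P0=6, P1=0, P2=6, P3=0, P4=3, P5=7, P6=4, P7=1) → (P0=7, P1=0, P2=8, P3=0, P4=1, P5=9, P6=4, P7=0)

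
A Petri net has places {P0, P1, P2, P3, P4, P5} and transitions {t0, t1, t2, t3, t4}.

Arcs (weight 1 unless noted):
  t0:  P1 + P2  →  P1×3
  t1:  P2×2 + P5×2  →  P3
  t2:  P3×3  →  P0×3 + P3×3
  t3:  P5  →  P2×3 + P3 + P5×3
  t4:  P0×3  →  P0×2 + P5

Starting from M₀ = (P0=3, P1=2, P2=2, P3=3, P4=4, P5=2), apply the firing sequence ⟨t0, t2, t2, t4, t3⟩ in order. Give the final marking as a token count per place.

step 1: fire t0:  (P0=3, P1=2, P2=2, P3=3, P4=4, P5=2) → (P0=3, P1=4, P2=1, P3=3, P4=4, P5=2)
step 2: fire t2:  (P0=3, P1=4, P2=1, P3=3, P4=4, P5=2) → (P0=6, P1=4, P2=1, P3=3, P4=4, P5=2)
step 3: fire t2:  (P0=6, P1=4, P2=1, P3=3, P4=4, P5=2) → (P0=9, P1=4, P2=1, P3=3, P4=4, P5=2)
step 4: fire t4:  (P0=9, P1=4, P2=1, P3=3, P4=4, P5=2) → (P0=8, P1=4, P2=1, P3=3, P4=4, P5=3)
step 5: fire t3:  (P0=8, P1=4, P2=1, P3=3, P4=4, P5=3) → (P0=8, P1=4, P2=4, P3=4, P4=4, P5=5)

(P0=8, P1=4, P2=4, P3=4, P4=4, P5=5)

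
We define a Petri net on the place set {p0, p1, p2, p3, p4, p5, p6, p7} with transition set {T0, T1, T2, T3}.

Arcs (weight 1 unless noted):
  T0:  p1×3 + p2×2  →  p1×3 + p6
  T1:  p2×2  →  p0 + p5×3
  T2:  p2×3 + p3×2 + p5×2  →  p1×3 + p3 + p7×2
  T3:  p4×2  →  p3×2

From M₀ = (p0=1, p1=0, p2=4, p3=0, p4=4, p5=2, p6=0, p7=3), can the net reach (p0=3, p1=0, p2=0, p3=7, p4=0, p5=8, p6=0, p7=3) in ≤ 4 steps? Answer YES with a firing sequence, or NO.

NO — not reachable within 4 firings

depth 0: 1 marking
depth 1: 3 markings reached so far
depth 2: 7 markings reached so far
depth 3: 10 markings reached so far
depth 4: 11 markings reached so far
target is not among the 11 markings reachable within 4 steps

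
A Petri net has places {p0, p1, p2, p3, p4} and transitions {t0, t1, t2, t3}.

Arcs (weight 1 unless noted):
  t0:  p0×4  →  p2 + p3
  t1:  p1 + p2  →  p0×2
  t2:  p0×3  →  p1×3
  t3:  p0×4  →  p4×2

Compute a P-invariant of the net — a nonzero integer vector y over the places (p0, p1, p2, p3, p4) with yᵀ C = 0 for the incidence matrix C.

Incidence matrix C (rows=places, cols=transitions):
       t0   t1   t2   t3
   p0  -4    2   -3   -4
   p1   0   -1    3    0
   p2   1   -1    0    0
   p3   1    0    0    0
   p4   0    0    0    2

Candidate y = [1, 1, 1, 3, 2]; check y·C column-wise:
  col t0: 1·-4 + 1·0 + 1·1 + 3·1 + 2·0 = 0
  col t1: 1·2 + 1·-1 + 1·-1 + 3·0 + 2·0 = 0
  col t2: 1·-3 + 1·3 + 1·0 + 3·0 + 2·0 = 0
  col t3: 1·-4 + 1·0 + 1·0 + 3·0 + 2·2 = 0

y = (p0:1, p1:1, p2:1, p3:3, p4:2)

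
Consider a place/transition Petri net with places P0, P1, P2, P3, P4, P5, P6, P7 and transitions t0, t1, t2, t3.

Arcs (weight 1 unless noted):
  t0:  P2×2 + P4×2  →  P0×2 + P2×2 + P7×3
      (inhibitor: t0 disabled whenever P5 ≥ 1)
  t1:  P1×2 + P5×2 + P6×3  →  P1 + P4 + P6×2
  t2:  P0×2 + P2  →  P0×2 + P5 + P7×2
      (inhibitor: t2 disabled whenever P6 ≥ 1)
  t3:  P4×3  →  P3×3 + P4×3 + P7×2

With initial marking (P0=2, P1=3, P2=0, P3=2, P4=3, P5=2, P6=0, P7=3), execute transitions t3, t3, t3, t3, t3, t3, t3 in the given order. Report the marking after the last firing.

step 1: fire t3:  (P0=2, P1=3, P2=0, P3=2, P4=3, P5=2, P6=0, P7=3) → (P0=2, P1=3, P2=0, P3=5, P4=3, P5=2, P6=0, P7=5)
step 2: fire t3:  (P0=2, P1=3, P2=0, P3=5, P4=3, P5=2, P6=0, P7=5) → (P0=2, P1=3, P2=0, P3=8, P4=3, P5=2, P6=0, P7=7)
step 3: fire t3:  (P0=2, P1=3, P2=0, P3=8, P4=3, P5=2, P6=0, P7=7) → (P0=2, P1=3, P2=0, P3=11, P4=3, P5=2, P6=0, P7=9)
step 4: fire t3:  (P0=2, P1=3, P2=0, P3=11, P4=3, P5=2, P6=0, P7=9) → (P0=2, P1=3, P2=0, P3=14, P4=3, P5=2, P6=0, P7=11)
step 5: fire t3:  (P0=2, P1=3, P2=0, P3=14, P4=3, P5=2, P6=0, P7=11) → (P0=2, P1=3, P2=0, P3=17, P4=3, P5=2, P6=0, P7=13)
step 6: fire t3:  (P0=2, P1=3, P2=0, P3=17, P4=3, P5=2, P6=0, P7=13) → (P0=2, P1=3, P2=0, P3=20, P4=3, P5=2, P6=0, P7=15)
step 7: fire t3:  (P0=2, P1=3, P2=0, P3=20, P4=3, P5=2, P6=0, P7=15) → (P0=2, P1=3, P2=0, P3=23, P4=3, P5=2, P6=0, P7=17)

(P0=2, P1=3, P2=0, P3=23, P4=3, P5=2, P6=0, P7=17)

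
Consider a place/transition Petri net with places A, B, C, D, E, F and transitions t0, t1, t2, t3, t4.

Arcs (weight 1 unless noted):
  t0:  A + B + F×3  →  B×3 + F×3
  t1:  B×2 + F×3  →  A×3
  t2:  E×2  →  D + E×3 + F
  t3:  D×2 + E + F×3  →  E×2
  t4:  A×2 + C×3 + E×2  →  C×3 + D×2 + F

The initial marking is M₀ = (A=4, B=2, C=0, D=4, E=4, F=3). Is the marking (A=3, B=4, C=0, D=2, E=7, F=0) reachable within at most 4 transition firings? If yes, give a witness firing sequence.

depth 0: 1 marking
depth 1: 5 markings reached so far
depth 2: 12 markings reached so far
depth 3: 22 markings reached so far
depth 4: 35 markings reached so far
target is not among the 35 markings reachable within 4 steps

NO — not reachable within 4 firings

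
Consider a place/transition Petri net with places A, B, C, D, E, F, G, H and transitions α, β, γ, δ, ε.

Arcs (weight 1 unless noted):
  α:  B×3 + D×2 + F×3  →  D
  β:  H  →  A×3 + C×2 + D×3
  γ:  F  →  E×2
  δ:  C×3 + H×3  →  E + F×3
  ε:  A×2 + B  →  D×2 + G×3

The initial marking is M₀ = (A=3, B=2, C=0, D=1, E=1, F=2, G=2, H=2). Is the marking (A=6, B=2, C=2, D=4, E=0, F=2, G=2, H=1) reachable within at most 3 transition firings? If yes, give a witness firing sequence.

depth 0: 1 marking
depth 1: 4 markings reached so far
depth 2: 9 markings reached so far
depth 3: 15 markings reached so far
target is not among the 15 markings reachable within 3 steps

NO — not reachable within 3 firings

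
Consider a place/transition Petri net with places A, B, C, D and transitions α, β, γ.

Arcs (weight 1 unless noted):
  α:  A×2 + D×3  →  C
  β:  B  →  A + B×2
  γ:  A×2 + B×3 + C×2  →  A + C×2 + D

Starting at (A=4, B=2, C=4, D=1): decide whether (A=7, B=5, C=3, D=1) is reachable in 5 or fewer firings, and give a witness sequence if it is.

NO — not reachable within 5 firings

depth 0: 1 marking
depth 1: 2 markings reached so far
depth 2: 4 markings reached so far
depth 3: 6 markings reached so far
depth 4: 8 markings reached so far
depth 5: 10 markings reached so far
target is not among the 10 markings reachable within 5 steps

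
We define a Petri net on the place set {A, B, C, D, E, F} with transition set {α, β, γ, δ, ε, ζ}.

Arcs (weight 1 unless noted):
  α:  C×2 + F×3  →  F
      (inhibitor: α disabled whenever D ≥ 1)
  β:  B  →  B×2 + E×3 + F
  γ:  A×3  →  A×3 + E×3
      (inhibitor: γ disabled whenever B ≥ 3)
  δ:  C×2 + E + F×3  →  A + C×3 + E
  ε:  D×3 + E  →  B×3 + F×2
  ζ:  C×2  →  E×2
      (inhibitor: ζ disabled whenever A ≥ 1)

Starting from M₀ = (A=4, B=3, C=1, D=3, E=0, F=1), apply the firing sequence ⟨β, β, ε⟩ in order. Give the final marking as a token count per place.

step 1: fire β:  (A=4, B=3, C=1, D=3, E=0, F=1) → (A=4, B=4, C=1, D=3, E=3, F=2)
step 2: fire β:  (A=4, B=4, C=1, D=3, E=3, F=2) → (A=4, B=5, C=1, D=3, E=6, F=3)
step 3: fire ε:  (A=4, B=5, C=1, D=3, E=6, F=3) → (A=4, B=8, C=1, D=0, E=5, F=5)

(A=4, B=8, C=1, D=0, E=5, F=5)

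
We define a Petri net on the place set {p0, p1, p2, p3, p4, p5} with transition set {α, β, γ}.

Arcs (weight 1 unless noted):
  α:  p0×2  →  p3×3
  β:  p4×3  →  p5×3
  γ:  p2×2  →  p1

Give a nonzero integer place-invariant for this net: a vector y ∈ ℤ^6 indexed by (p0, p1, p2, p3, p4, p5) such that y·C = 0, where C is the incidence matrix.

y = (p0:0, p1:2, p2:1, p3:0, p4:0, p5:0)

Incidence matrix C (rows=places, cols=transitions):
        α    β    γ
   p0  -2    0    0
   p1   0    0    1
   p2   0    0   -2
   p3   3    0    0
   p4   0   -3    0
   p5   0    3    0

Candidate y = [0, 2, 1, 0, 0, 0]; check y·C column-wise:
  col α: 0·-2 + 2·0 + 1·0 + 0·3 = 0
  col β: 2·0 + 1·0 + 0·-3 + 0·3 = 0
  col γ: 2·1 + 1·-2 = 0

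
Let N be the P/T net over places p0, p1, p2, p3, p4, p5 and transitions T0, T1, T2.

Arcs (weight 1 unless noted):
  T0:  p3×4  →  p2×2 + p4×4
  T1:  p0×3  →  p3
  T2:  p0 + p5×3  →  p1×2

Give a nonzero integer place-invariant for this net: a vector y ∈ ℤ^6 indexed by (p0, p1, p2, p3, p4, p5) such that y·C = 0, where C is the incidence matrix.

y = (p0:2, p1:1, p2:12, p3:6, p4:0, p5:0)

Incidence matrix C (rows=places, cols=transitions):
       T0   T1   T2
   p0   0   -3   -1
   p1   0    0    2
   p2   2    0    0
   p3  -4    1    0
   p4   4    0    0
   p5   0    0   -3

Candidate y = [2, 1, 12, 6, 0, 0]; check y·C column-wise:
  col T0: 2·0 + 1·0 + 12·2 + 6·-4 + 0·4 = 0
  col T1: 2·-3 + 1·0 + 12·0 + 6·1 = 0
  col T2: 2·-1 + 1·2 + 12·0 + 6·0 + 0·-3 = 0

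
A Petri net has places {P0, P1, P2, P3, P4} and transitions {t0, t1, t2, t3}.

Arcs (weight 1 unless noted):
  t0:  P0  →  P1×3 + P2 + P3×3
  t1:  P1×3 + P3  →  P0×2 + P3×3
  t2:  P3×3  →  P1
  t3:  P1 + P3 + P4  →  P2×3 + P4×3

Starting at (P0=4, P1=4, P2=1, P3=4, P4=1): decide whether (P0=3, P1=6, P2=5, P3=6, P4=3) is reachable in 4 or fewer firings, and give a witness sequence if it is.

YES — reachable via ⟨t0, t3⟩ (2 firings)

step 1: fire t0:  (P0=4, P1=4, P2=1, P3=4, P4=1) → (P0=3, P1=7, P2=2, P3=7, P4=1)
step 2: fire t3:  (P0=3, P1=7, P2=2, P3=7, P4=1) → (P0=3, P1=6, P2=5, P3=6, P4=3)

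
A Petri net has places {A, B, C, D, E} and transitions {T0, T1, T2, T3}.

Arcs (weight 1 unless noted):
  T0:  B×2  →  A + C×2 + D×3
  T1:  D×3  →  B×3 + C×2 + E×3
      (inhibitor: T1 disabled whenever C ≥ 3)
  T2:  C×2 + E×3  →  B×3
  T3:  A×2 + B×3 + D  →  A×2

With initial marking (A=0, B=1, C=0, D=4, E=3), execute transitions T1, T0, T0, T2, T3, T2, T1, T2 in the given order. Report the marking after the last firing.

(A=2, B=9, C=2, D=3, E=0)

step 1: fire T1:  (A=0, B=1, C=0, D=4, E=3) → (A=0, B=4, C=2, D=1, E=6)
step 2: fire T0:  (A=0, B=4, C=2, D=1, E=6) → (A=1, B=2, C=4, D=4, E=6)
step 3: fire T0:  (A=1, B=2, C=4, D=4, E=6) → (A=2, B=0, C=6, D=7, E=6)
step 4: fire T2:  (A=2, B=0, C=6, D=7, E=6) → (A=2, B=3, C=4, D=7, E=3)
step 5: fire T3:  (A=2, B=3, C=4, D=7, E=3) → (A=2, B=0, C=4, D=6, E=3)
step 6: fire T2:  (A=2, B=0, C=4, D=6, E=3) → (A=2, B=3, C=2, D=6, E=0)
step 7: fire T1:  (A=2, B=3, C=2, D=6, E=0) → (A=2, B=6, C=4, D=3, E=3)
step 8: fire T2:  (A=2, B=6, C=4, D=3, E=3) → (A=2, B=9, C=2, D=3, E=0)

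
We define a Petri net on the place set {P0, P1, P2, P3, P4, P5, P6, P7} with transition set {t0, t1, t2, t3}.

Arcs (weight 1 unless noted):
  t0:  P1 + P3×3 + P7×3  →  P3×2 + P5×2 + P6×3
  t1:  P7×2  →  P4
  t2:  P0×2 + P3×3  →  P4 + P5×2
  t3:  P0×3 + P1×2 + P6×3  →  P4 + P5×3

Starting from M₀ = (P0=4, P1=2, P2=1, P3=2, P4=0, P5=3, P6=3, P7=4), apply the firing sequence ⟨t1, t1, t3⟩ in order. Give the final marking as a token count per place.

(P0=1, P1=0, P2=1, P3=2, P4=3, P5=6, P6=0, P7=0)

step 1: fire t1:  (P0=4, P1=2, P2=1, P3=2, P4=0, P5=3, P6=3, P7=4) → (P0=4, P1=2, P2=1, P3=2, P4=1, P5=3, P6=3, P7=2)
step 2: fire t1:  (P0=4, P1=2, P2=1, P3=2, P4=1, P5=3, P6=3, P7=2) → (P0=4, P1=2, P2=1, P3=2, P4=2, P5=3, P6=3, P7=0)
step 3: fire t3:  (P0=4, P1=2, P2=1, P3=2, P4=2, P5=3, P6=3, P7=0) → (P0=1, P1=0, P2=1, P3=2, P4=3, P5=6, P6=0, P7=0)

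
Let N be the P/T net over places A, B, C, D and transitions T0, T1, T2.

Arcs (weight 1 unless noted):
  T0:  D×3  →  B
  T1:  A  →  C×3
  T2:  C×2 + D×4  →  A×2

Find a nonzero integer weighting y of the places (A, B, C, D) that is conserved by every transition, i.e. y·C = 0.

Incidence matrix C (rows=places, cols=transitions):
       T0   T1   T2
    A   0   -1    2
    B   1    0    0
    C   0    3   -2
    D  -3    0   -4

Candidate y = [3, 3, 1, 1]; check y·C column-wise:
  col T0: 3·0 + 3·1 + 1·0 + 1·-3 = 0
  col T1: 3·-1 + 3·0 + 1·3 + 1·0 = 0
  col T2: 3·2 + 3·0 + 1·-2 + 1·-4 = 0

y = (A:3, B:3, C:1, D:1)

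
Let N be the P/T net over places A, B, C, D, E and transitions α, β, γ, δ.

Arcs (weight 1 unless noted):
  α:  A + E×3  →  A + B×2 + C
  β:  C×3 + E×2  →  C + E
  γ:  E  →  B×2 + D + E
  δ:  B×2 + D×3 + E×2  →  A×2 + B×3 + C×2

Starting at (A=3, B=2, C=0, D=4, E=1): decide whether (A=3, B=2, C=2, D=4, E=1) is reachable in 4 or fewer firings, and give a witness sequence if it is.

NO — not reachable within 4 firings

depth 0: 1 marking
depth 1: 2 markings reached so far
depth 2: 3 markings reached so far
depth 3: 4 markings reached so far
depth 4: 5 markings reached so far
target is not among the 5 markings reachable within 4 steps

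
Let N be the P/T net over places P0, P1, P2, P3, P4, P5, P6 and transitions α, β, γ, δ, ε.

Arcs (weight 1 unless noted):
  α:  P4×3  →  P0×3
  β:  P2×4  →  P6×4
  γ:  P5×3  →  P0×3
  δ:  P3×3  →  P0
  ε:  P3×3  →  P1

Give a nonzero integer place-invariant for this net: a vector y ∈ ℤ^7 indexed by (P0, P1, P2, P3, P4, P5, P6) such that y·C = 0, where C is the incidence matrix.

Incidence matrix C (rows=places, cols=transitions):
        α    β    γ    δ    ε
   P0   3    0    3    1    0
   P1   0    0    0    0    1
   P2   0   -4    0    0    0
   P3   0    0    0   -3   -3
   P4  -3    0    0    0    0
   P5   0    0   -3    0    0
   P6   0    4    0    0    0

Candidate y = [3, 3, 0, 1, 3, 3, 0]; check y·C column-wise:
  col α: 3·3 + 3·0 + 1·0 + 3·-3 + 3·0 = 0
  col β: 3·0 + 3·0 + 0·-4 + 1·0 + 3·0 + 3·0 + 0·4 = 0
  col γ: 3·3 + 3·0 + 1·0 + 3·0 + 3·-3 = 0
  col δ: 3·1 + 3·0 + 1·-3 + 3·0 + 3·0 = 0
  col ε: 3·0 + 3·1 + 1·-3 + 3·0 + 3·0 = 0

y = (P0:3, P1:3, P2:0, P3:1, P4:3, P5:3, P6:0)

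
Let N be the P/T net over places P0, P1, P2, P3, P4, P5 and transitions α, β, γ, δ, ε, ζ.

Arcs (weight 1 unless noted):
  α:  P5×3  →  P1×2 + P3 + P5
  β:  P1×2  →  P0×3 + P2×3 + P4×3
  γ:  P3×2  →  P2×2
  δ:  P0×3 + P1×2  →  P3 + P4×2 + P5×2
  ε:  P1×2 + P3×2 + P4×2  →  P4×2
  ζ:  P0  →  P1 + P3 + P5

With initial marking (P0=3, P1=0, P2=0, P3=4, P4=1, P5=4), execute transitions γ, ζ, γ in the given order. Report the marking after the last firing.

(P0=2, P1=1, P2=4, P3=1, P4=1, P5=5)

step 1: fire γ:  (P0=3, P1=0, P2=0, P3=4, P4=1, P5=4) → (P0=3, P1=0, P2=2, P3=2, P4=1, P5=4)
step 2: fire ζ:  (P0=3, P1=0, P2=2, P3=2, P4=1, P5=4) → (P0=2, P1=1, P2=2, P3=3, P4=1, P5=5)
step 3: fire γ:  (P0=2, P1=1, P2=2, P3=3, P4=1, P5=5) → (P0=2, P1=1, P2=4, P3=1, P4=1, P5=5)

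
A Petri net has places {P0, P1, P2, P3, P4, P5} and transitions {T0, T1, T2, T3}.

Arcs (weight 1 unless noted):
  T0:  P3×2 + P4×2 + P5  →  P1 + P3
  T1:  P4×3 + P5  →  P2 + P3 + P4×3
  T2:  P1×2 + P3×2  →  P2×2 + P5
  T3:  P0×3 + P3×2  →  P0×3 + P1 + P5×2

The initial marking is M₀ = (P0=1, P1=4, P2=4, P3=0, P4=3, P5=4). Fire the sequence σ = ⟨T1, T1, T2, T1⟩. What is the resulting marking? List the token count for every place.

step 1: fire T1:  (P0=1, P1=4, P2=4, P3=0, P4=3, P5=4) → (P0=1, P1=4, P2=5, P3=1, P4=3, P5=3)
step 2: fire T1:  (P0=1, P1=4, P2=5, P3=1, P4=3, P5=3) → (P0=1, P1=4, P2=6, P3=2, P4=3, P5=2)
step 3: fire T2:  (P0=1, P1=4, P2=6, P3=2, P4=3, P5=2) → (P0=1, P1=2, P2=8, P3=0, P4=3, P5=3)
step 4: fire T1:  (P0=1, P1=2, P2=8, P3=0, P4=3, P5=3) → (P0=1, P1=2, P2=9, P3=1, P4=3, P5=2)

(P0=1, P1=2, P2=9, P3=1, P4=3, P5=2)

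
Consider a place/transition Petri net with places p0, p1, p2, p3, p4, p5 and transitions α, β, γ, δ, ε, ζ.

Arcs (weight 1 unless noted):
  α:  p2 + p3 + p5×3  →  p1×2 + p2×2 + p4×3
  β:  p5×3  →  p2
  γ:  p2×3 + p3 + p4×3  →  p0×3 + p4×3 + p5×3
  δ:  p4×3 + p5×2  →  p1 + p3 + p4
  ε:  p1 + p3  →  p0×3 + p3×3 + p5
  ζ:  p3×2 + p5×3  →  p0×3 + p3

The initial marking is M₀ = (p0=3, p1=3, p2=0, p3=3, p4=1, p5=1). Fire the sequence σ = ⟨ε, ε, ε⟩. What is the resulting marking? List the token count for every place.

(p0=12, p1=0, p2=0, p3=9, p4=1, p5=4)

step 1: fire ε:  (p0=3, p1=3, p2=0, p3=3, p4=1, p5=1) → (p0=6, p1=2, p2=0, p3=5, p4=1, p5=2)
step 2: fire ε:  (p0=6, p1=2, p2=0, p3=5, p4=1, p5=2) → (p0=9, p1=1, p2=0, p3=7, p4=1, p5=3)
step 3: fire ε:  (p0=9, p1=1, p2=0, p3=7, p4=1, p5=3) → (p0=12, p1=0, p2=0, p3=9, p4=1, p5=4)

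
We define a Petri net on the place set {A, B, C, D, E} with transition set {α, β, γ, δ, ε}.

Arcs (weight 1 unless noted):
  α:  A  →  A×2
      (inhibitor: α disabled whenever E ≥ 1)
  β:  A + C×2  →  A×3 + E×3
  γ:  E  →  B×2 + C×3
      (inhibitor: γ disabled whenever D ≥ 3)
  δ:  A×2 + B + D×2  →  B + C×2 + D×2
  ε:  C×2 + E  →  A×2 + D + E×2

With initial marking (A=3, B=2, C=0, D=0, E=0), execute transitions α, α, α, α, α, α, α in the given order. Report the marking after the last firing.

step 1: fire α:  (A=3, B=2, C=0, D=0, E=0) → (A=4, B=2, C=0, D=0, E=0)
step 2: fire α:  (A=4, B=2, C=0, D=0, E=0) → (A=5, B=2, C=0, D=0, E=0)
step 3: fire α:  (A=5, B=2, C=0, D=0, E=0) → (A=6, B=2, C=0, D=0, E=0)
step 4: fire α:  (A=6, B=2, C=0, D=0, E=0) → (A=7, B=2, C=0, D=0, E=0)
step 5: fire α:  (A=7, B=2, C=0, D=0, E=0) → (A=8, B=2, C=0, D=0, E=0)
step 6: fire α:  (A=8, B=2, C=0, D=0, E=0) → (A=9, B=2, C=0, D=0, E=0)
step 7: fire α:  (A=9, B=2, C=0, D=0, E=0) → (A=10, B=2, C=0, D=0, E=0)

(A=10, B=2, C=0, D=0, E=0)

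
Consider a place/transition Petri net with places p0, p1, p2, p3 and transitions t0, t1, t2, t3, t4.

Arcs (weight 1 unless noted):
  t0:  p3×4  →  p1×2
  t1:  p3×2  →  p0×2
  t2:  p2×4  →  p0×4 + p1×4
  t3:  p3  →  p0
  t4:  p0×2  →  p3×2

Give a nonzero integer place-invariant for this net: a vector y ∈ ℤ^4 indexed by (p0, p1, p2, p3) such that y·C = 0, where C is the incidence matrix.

y = (p0:1, p1:2, p2:3, p3:1)

Incidence matrix C (rows=places, cols=transitions):
       t0   t1   t2   t3   t4
   p0   0    2    4    1   -2
   p1   2    0    4    0    0
   p2   0    0   -4    0    0
   p3  -4   -2    0   -1    2

Candidate y = [1, 2, 3, 1]; check y·C column-wise:
  col t0: 1·0 + 2·2 + 3·0 + 1·-4 = 0
  col t1: 1·2 + 2·0 + 3·0 + 1·-2 = 0
  col t2: 1·4 + 2·4 + 3·-4 + 1·0 = 0
  col t3: 1·1 + 2·0 + 3·0 + 1·-1 = 0
  col t4: 1·-2 + 2·0 + 3·0 + 1·2 = 0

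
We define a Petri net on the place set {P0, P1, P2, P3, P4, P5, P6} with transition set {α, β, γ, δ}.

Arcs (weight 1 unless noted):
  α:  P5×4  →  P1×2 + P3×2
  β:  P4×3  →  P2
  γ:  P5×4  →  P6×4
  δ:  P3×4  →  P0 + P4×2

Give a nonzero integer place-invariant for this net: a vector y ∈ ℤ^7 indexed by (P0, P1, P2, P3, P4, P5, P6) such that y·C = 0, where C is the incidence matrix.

Incidence matrix C (rows=places, cols=transitions):
        α    β    γ    δ
   P0   0    0    0    1
   P1   2    0    0    0
   P2   0    1    0    0
   P3   2    0    0   -4
   P4   0   -3    0    2
   P5  -4    0   -4    0
   P6   0    0    4    0

Candidate y = [4, -1, 0, 1, 0, 0, 0]; check y·C column-wise:
  col α: 4·0 + -1·2 + 1·2 + 0·-4 = 0
  col β: 4·0 + -1·0 + 0·1 + 1·0 + 0·-3 = 0
  col γ: 4·0 + -1·0 + 1·0 + 0·-4 + 0·4 = 0
  col δ: 4·1 + -1·0 + 1·-4 + 0·2 = 0

y = (P0:4, P1:-1, P2:0, P3:1, P4:0, P5:0, P6:0)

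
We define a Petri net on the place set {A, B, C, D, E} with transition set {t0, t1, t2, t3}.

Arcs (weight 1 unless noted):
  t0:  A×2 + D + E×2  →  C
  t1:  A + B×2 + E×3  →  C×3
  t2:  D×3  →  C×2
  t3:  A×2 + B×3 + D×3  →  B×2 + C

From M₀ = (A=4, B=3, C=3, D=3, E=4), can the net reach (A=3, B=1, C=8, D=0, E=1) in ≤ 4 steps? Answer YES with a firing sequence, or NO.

step 1: fire t1:  (A=4, B=3, C=3, D=3, E=4) → (A=3, B=1, C=6, D=3, E=1)
step 2: fire t2:  (A=3, B=1, C=6, D=3, E=1) → (A=3, B=1, C=8, D=0, E=1)

YES — reachable via ⟨t1, t2⟩ (2 firings)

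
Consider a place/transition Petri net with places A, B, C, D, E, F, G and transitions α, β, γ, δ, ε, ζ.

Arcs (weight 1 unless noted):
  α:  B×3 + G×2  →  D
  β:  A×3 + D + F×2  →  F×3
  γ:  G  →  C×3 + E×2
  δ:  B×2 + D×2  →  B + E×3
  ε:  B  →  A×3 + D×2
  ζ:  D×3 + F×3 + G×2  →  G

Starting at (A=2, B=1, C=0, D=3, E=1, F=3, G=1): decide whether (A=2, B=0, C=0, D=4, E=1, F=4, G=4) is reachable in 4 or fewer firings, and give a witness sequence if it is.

NO — not reachable within 4 firings

depth 0: 1 marking
depth 1: 3 markings reached so far
depth 2: 5 markings reached so far
depth 3: 6 markings reached so far
depth 4: 6 markings reached so far
(frontier empty at depth 4; search complete)
target is not among the 6 markings reachable within 4 steps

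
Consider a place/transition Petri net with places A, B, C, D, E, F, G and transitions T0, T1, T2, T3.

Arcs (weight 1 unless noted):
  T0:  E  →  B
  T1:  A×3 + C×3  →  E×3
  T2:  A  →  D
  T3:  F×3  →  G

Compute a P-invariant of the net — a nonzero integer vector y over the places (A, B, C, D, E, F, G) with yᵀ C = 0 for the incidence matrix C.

Incidence matrix C (rows=places, cols=transitions):
       T0   T1   T2   T3
    A   0   -3   -1    0
    B   1    0    0    0
    C   0   -3    0    0
    D   0    0    1    0
    E  -1    3    0    0
    F   0    0    0   -3
    G   0    0    0    1

Candidate y = [1, 0, -1, 1, 0, 0, 0]; check y·C column-wise:
  col T0: 1·0 + 0·1 + -1·0 + 1·0 + 0·-1 = 0
  col T1: 1·-3 + -1·-3 + 1·0 + 0·3 = 0
  col T2: 1·-1 + -1·0 + 1·1 = 0
  col T3: 1·0 + -1·0 + 1·0 + 0·-3 + 0·1 = 0

y = (A:1, B:0, C:-1, D:1, E:0, F:0, G:0)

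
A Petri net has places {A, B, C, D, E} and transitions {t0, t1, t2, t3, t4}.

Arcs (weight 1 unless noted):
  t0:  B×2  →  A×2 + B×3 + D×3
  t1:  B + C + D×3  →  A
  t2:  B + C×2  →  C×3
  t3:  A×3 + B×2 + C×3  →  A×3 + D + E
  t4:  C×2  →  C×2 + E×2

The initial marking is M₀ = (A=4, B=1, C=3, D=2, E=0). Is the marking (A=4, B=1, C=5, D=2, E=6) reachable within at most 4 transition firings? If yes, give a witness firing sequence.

depth 0: 1 marking
depth 1: 3 markings reached so far
depth 2: 5 markings reached so far
depth 3: 7 markings reached so far
depth 4: 9 markings reached so far
target is not among the 9 markings reachable within 4 steps

NO — not reachable within 4 firings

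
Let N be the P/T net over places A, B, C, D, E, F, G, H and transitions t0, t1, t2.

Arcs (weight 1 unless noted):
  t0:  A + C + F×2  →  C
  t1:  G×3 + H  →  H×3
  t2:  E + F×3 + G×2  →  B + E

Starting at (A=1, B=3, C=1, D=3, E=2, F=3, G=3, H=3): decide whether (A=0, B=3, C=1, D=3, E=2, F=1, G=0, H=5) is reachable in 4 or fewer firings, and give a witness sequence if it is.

step 1: fire t0:  (A=1, B=3, C=1, D=3, E=2, F=3, G=3, H=3) → (A=0, B=3, C=1, D=3, E=2, F=1, G=3, H=3)
step 2: fire t1:  (A=0, B=3, C=1, D=3, E=2, F=1, G=3, H=3) → (A=0, B=3, C=1, D=3, E=2, F=1, G=0, H=5)

YES — reachable via ⟨t0, t1⟩ (2 firings)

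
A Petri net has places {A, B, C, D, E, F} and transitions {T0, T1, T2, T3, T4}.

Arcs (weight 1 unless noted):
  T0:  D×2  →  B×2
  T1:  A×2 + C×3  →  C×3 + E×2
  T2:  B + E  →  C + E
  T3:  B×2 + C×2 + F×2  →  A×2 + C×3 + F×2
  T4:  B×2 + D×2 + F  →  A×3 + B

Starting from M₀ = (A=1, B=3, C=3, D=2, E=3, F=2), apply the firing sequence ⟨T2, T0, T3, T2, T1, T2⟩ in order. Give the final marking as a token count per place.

step 1: fire T2:  (A=1, B=3, C=3, D=2, E=3, F=2) → (A=1, B=2, C=4, D=2, E=3, F=2)
step 2: fire T0:  (A=1, B=2, C=4, D=2, E=3, F=2) → (A=1, B=4, C=4, D=0, E=3, F=2)
step 3: fire T3:  (A=1, B=4, C=4, D=0, E=3, F=2) → (A=3, B=2, C=5, D=0, E=3, F=2)
step 4: fire T2:  (A=3, B=2, C=5, D=0, E=3, F=2) → (A=3, B=1, C=6, D=0, E=3, F=2)
step 5: fire T1:  (A=3, B=1, C=6, D=0, E=3, F=2) → (A=1, B=1, C=6, D=0, E=5, F=2)
step 6: fire T2:  (A=1, B=1, C=6, D=0, E=5, F=2) → (A=1, B=0, C=7, D=0, E=5, F=2)

(A=1, B=0, C=7, D=0, E=5, F=2)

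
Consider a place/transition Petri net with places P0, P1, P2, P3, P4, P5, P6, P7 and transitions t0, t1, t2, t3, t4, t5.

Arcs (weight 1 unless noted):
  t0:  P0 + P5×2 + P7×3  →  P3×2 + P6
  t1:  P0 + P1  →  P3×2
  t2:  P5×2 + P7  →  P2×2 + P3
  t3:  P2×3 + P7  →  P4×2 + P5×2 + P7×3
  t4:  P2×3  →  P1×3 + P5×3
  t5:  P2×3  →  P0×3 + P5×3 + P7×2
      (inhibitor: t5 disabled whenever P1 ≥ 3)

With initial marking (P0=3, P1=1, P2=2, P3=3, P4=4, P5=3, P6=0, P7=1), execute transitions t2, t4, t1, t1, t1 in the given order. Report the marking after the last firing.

step 1: fire t2:  (P0=3, P1=1, P2=2, P3=3, P4=4, P5=3, P6=0, P7=1) → (P0=3, P1=1, P2=4, P3=4, P4=4, P5=1, P6=0, P7=0)
step 2: fire t4:  (P0=3, P1=1, P2=4, P3=4, P4=4, P5=1, P6=0, P7=0) → (P0=3, P1=4, P2=1, P3=4, P4=4, P5=4, P6=0, P7=0)
step 3: fire t1:  (P0=3, P1=4, P2=1, P3=4, P4=4, P5=4, P6=0, P7=0) → (P0=2, P1=3, P2=1, P3=6, P4=4, P5=4, P6=0, P7=0)
step 4: fire t1:  (P0=2, P1=3, P2=1, P3=6, P4=4, P5=4, P6=0, P7=0) → (P0=1, P1=2, P2=1, P3=8, P4=4, P5=4, P6=0, P7=0)
step 5: fire t1:  (P0=1, P1=2, P2=1, P3=8, P4=4, P5=4, P6=0, P7=0) → (P0=0, P1=1, P2=1, P3=10, P4=4, P5=4, P6=0, P7=0)

(P0=0, P1=1, P2=1, P3=10, P4=4, P5=4, P6=0, P7=0)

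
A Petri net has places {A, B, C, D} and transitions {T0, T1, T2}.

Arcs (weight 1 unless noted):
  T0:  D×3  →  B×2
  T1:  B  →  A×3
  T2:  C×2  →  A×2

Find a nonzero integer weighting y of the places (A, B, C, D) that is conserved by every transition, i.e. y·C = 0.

Incidence matrix C (rows=places, cols=transitions):
       T0   T1   T2
    A   0    3    2
    B   2   -1    0
    C   0    0   -2
    D  -3    0    0

Candidate y = [1, 3, 1, 2]; check y·C column-wise:
  col T0: 1·0 + 3·2 + 1·0 + 2·-3 = 0
  col T1: 1·3 + 3·-1 + 1·0 + 2·0 = 0
  col T2: 1·2 + 3·0 + 1·-2 + 2·0 = 0

y = (A:1, B:3, C:1, D:2)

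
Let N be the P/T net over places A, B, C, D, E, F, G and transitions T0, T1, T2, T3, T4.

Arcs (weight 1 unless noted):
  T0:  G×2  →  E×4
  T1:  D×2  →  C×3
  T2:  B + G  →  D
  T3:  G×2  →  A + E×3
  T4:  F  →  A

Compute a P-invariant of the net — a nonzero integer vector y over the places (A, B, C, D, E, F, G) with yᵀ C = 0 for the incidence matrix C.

y = (A:0, B:3, C:2, D:3, E:0, F:0, G:0)

Incidence matrix C (rows=places, cols=transitions):
       T0   T1   T2   T3   T4
    A   0    0    0    1    1
    B   0    0   -1    0    0
    C   0    3    0    0    0
    D   0   -2    1    0    0
    E   4    0    0    3    0
    F   0    0    0    0   -1
    G  -2    0   -1   -2    0

Candidate y = [0, 3, 2, 3, 0, 0, 0]; check y·C column-wise:
  col T0: 3·0 + 2·0 + 3·0 + 0·4 + 0·-2 = 0
  col T1: 3·0 + 2·3 + 3·-2 = 0
  col T2: 3·-1 + 2·0 + 3·1 + 0·-1 = 0
  col T3: 0·1 + 3·0 + 2·0 + 3·0 + 0·3 + 0·-2 = 0
  col T4: 0·1 + 3·0 + 2·0 + 3·0 + 0·-1 = 0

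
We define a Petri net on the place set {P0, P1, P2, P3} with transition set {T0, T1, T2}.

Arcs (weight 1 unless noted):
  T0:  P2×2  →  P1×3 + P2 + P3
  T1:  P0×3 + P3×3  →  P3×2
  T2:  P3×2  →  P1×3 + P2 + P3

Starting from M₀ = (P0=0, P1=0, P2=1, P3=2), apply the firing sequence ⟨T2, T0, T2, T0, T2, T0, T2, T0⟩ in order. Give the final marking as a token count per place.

(P0=0, P1=24, P2=1, P3=2)

step 1: fire T2:  (P0=0, P1=0, P2=1, P3=2) → (P0=0, P1=3, P2=2, P3=1)
step 2: fire T0:  (P0=0, P1=3, P2=2, P3=1) → (P0=0, P1=6, P2=1, P3=2)
step 3: fire T2:  (P0=0, P1=6, P2=1, P3=2) → (P0=0, P1=9, P2=2, P3=1)
step 4: fire T0:  (P0=0, P1=9, P2=2, P3=1) → (P0=0, P1=12, P2=1, P3=2)
step 5: fire T2:  (P0=0, P1=12, P2=1, P3=2) → (P0=0, P1=15, P2=2, P3=1)
step 6: fire T0:  (P0=0, P1=15, P2=2, P3=1) → (P0=0, P1=18, P2=1, P3=2)
step 7: fire T2:  (P0=0, P1=18, P2=1, P3=2) → (P0=0, P1=21, P2=2, P3=1)
step 8: fire T0:  (P0=0, P1=21, P2=2, P3=1) → (P0=0, P1=24, P2=1, P3=2)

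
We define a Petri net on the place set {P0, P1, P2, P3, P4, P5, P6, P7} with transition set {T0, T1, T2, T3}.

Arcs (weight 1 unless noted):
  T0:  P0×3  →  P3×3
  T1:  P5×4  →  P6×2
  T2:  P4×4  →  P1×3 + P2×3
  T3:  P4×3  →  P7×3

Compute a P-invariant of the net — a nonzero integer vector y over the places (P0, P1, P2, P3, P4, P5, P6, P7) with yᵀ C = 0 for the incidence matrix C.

Incidence matrix C (rows=places, cols=transitions):
       T0   T1   T2   T3
   P0  -3    0    0    0
   P1   0    0    3    0
   P2   0    0    3    0
   P3   3    0    0    0
   P4   0    0   -4   -3
   P5   0   -4    0    0
   P6   0    2    0    0
   P7   0    0    0    3

Candidate y = [0, 1, -1, 0, 0, 0, 0, 0]; check y·C column-wise:
  col T0: 0·-3 + 1·0 + -1·0 + 0·3 = 0
  col T1: 1·0 + -1·0 + 0·-4 + 0·2 = 0
  col T2: 1·3 + -1·3 + 0·-4 = 0
  col T3: 1·0 + -1·0 + 0·-3 + 0·3 = 0

y = (P0:0, P1:1, P2:-1, P3:0, P4:0, P5:0, P6:0, P7:0)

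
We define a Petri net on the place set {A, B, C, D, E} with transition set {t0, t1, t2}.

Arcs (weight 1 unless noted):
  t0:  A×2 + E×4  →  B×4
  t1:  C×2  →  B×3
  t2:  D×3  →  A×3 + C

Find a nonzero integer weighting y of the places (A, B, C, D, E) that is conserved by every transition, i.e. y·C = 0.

Incidence matrix C (rows=places, cols=transitions):
       t0   t1   t2
    A  -2    0    3
    B   4    3    0
    C   0   -2    1
    D   0    0   -3
    E  -4    0    0

Candidate y = [4, 2, 3, 5, 0]; check y·C column-wise:
  col t0: 4·-2 + 2·4 + 3·0 + 5·0 + 0·-4 = 0
  col t1: 4·0 + 2·3 + 3·-2 + 5·0 = 0
  col t2: 4·3 + 2·0 + 3·1 + 5·-3 = 0

y = (A:4, B:2, C:3, D:5, E:0)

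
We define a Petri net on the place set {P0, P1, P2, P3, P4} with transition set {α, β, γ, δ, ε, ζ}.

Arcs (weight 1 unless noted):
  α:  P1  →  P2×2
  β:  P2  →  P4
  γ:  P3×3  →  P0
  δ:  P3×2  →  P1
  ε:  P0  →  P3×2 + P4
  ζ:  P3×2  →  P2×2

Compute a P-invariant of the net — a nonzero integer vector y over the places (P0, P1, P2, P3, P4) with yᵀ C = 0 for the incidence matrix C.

Incidence matrix C (rows=places, cols=transitions):
        α    β    γ    δ    ε    ζ
   P0   0    0    1    0   -1    0
   P1  -1    0    0    1    0    0
   P2   2   -1    0    0    0    2
   P3   0    0   -3   -2    2   -2
   P4   0    1    0    0    1    0

Candidate y = [3, 2, 1, 1, 1]; check y·C column-wise:
  col α: 3·0 + 2·-1 + 1·2 + 1·0 + 1·0 = 0
  col β: 3·0 + 2·0 + 1·-1 + 1·0 + 1·1 = 0
  col γ: 3·1 + 2·0 + 1·0 + 1·-3 + 1·0 = 0
  col δ: 3·0 + 2·1 + 1·0 + 1·-2 + 1·0 = 0
  col ε: 3·-1 + 2·0 + 1·0 + 1·2 + 1·1 = 0
  col ζ: 3·0 + 2·0 + 1·2 + 1·-2 + 1·0 = 0

y = (P0:3, P1:2, P2:1, P3:1, P4:1)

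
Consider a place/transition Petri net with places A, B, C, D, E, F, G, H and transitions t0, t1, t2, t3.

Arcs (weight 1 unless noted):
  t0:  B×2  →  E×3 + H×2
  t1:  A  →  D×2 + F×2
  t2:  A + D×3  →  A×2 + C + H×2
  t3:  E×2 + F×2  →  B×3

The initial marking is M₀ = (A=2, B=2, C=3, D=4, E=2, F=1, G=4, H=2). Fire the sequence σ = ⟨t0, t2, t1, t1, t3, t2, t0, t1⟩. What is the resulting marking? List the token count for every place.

(A=1, B=1, C=5, D=4, E=6, F=5, G=4, H=10)

step 1: fire t0:  (A=2, B=2, C=3, D=4, E=2, F=1, G=4, H=2) → (A=2, B=0, C=3, D=4, E=5, F=1, G=4, H=4)
step 2: fire t2:  (A=2, B=0, C=3, D=4, E=5, F=1, G=4, H=4) → (A=3, B=0, C=4, D=1, E=5, F=1, G=4, H=6)
step 3: fire t1:  (A=3, B=0, C=4, D=1, E=5, F=1, G=4, H=6) → (A=2, B=0, C=4, D=3, E=5, F=3, G=4, H=6)
step 4: fire t1:  (A=2, B=0, C=4, D=3, E=5, F=3, G=4, H=6) → (A=1, B=0, C=4, D=5, E=5, F=5, G=4, H=6)
step 5: fire t3:  (A=1, B=0, C=4, D=5, E=5, F=5, G=4, H=6) → (A=1, B=3, C=4, D=5, E=3, F=3, G=4, H=6)
step 6: fire t2:  (A=1, B=3, C=4, D=5, E=3, F=3, G=4, H=6) → (A=2, B=3, C=5, D=2, E=3, F=3, G=4, H=8)
step 7: fire t0:  (A=2, B=3, C=5, D=2, E=3, F=3, G=4, H=8) → (A=2, B=1, C=5, D=2, E=6, F=3, G=4, H=10)
step 8: fire t1:  (A=2, B=1, C=5, D=2, E=6, F=3, G=4, H=10) → (A=1, B=1, C=5, D=4, E=6, F=5, G=4, H=10)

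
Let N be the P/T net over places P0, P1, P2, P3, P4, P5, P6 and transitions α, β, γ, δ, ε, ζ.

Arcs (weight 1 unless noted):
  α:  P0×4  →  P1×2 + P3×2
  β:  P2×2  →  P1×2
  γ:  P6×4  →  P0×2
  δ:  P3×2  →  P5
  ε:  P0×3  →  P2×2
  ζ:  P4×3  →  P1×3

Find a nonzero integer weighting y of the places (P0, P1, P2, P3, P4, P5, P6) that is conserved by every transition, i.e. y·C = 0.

y = (P0:2, P1:3, P2:3, P3:1, P4:3, P5:2, P6:1)

Incidence matrix C (rows=places, cols=transitions):
        α    β    γ    δ    ε    ζ
   P0  -4    0    2    0   -3    0
   P1   2    2    0    0    0    3
   P2   0   -2    0    0    2    0
   P3   2    0    0   -2    0    0
   P4   0    0    0    0    0   -3
   P5   0    0    0    1    0    0
   P6   0    0   -4    0    0    0

Candidate y = [2, 3, 3, 1, 3, 2, 1]; check y·C column-wise:
  col α: 2·-4 + 3·2 + 3·0 + 1·2 + 3·0 + 2·0 + 1·0 = 0
  col β: 2·0 + 3·2 + 3·-2 + 1·0 + 3·0 + 2·0 + 1·0 = 0
  col γ: 2·2 + 3·0 + 3·0 + 1·0 + 3·0 + 2·0 + 1·-4 = 0
  col δ: 2·0 + 3·0 + 3·0 + 1·-2 + 3·0 + 2·1 + 1·0 = 0
  col ε: 2·-3 + 3·0 + 3·2 + 1·0 + 3·0 + 2·0 + 1·0 = 0
  col ζ: 2·0 + 3·3 + 3·0 + 1·0 + 3·-3 + 2·0 + 1·0 = 0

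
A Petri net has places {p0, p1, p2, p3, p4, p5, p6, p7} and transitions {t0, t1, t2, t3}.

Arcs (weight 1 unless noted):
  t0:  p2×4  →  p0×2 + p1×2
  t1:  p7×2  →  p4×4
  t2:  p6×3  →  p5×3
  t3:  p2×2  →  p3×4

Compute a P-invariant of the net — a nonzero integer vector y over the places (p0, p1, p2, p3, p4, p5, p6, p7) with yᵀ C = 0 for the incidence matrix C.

Incidence matrix C (rows=places, cols=transitions):
       t0   t1   t2   t3
   p0   2    0    0    0
   p1   2    0    0    0
   p2  -4    0    0   -2
   p3   0    0    0    4
   p4   0    4    0    0
   p5   0    0    3    0
   p6   0    0   -3    0
   p7   0   -2    0    0

Candidate y = [1, -1, 0, 0, 0, 0, 0, 0]; check y·C column-wise:
  col t0: 1·2 + -1·2 + 0·-4 = 0
  col t1: 1·0 + -1·0 + 0·4 + 0·-2 = 0
  col t2: 1·0 + -1·0 + 0·3 + 0·-3 = 0
  col t3: 1·0 + -1·0 + 0·-2 + 0·4 = 0

y = (p0:1, p1:-1, p2:0, p3:0, p4:0, p5:0, p6:0, p7:0)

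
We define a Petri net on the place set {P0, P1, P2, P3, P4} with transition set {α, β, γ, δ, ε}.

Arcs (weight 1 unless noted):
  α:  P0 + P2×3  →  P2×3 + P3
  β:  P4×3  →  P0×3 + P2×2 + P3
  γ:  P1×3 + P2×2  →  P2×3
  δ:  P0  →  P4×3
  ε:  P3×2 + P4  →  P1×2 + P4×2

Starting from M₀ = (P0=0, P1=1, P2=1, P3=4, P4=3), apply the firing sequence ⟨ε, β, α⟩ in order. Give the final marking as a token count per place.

(P0=2, P1=3, P2=3, P3=4, P4=1)

step 1: fire ε:  (P0=0, P1=1, P2=1, P3=4, P4=3) → (P0=0, P1=3, P2=1, P3=2, P4=4)
step 2: fire β:  (P0=0, P1=3, P2=1, P3=2, P4=4) → (P0=3, P1=3, P2=3, P3=3, P4=1)
step 3: fire α:  (P0=3, P1=3, P2=3, P3=3, P4=1) → (P0=2, P1=3, P2=3, P3=4, P4=1)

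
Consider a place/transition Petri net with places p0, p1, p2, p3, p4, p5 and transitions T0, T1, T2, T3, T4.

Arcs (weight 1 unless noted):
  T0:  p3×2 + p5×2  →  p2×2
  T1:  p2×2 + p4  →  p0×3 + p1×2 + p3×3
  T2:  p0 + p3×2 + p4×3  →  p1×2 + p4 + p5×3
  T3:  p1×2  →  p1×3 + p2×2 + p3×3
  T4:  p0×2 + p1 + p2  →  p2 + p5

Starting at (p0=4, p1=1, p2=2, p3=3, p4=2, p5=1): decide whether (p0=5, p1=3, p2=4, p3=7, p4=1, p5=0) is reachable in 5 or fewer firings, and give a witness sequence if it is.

step 1: fire T1:  (p0=4, p1=1, p2=2, p3=3, p4=2, p5=1) → (p0=7, p1=3, p2=0, p3=6, p4=1, p5=1)
step 2: fire T3:  (p0=7, p1=3, p2=0, p3=6, p4=1, p5=1) → (p0=7, p1=4, p2=2, p3=9, p4=1, p5=1)
step 3: fire T4:  (p0=7, p1=4, p2=2, p3=9, p4=1, p5=1) → (p0=5, p1=3, p2=2, p3=9, p4=1, p5=2)
step 4: fire T0:  (p0=5, p1=3, p2=2, p3=9, p4=1, p5=2) → (p0=5, p1=3, p2=4, p3=7, p4=1, p5=0)

YES — reachable via ⟨T1, T3, T4, T0⟩ (4 firings)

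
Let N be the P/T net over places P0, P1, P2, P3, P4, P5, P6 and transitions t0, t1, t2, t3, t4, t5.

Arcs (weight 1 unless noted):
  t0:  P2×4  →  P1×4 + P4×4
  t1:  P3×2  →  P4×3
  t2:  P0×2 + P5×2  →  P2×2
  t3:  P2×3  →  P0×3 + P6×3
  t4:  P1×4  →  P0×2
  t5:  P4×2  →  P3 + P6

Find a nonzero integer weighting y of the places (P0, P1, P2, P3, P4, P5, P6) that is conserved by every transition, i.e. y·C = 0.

y = (P0:2, P1:1, P2:3, P3:3, P4:2, P5:1, P6:1)

Incidence matrix C (rows=places, cols=transitions):
       t0   t1   t2   t3   t4   t5
   P0   0    0   -2    3    2    0
   P1   4    0    0    0   -4    0
   P2  -4    0    2   -3    0    0
   P3   0   -2    0    0    0    1
   P4   4    3    0    0    0   -2
   P5   0    0   -2    0    0    0
   P6   0    0    0    3    0    1

Candidate y = [2, 1, 3, 3, 2, 1, 1]; check y·C column-wise:
  col t0: 2·0 + 1·4 + 3·-4 + 3·0 + 2·4 + 1·0 + 1·0 = 0
  col t1: 2·0 + 1·0 + 3·0 + 3·-2 + 2·3 + 1·0 + 1·0 = 0
  col t2: 2·-2 + 1·0 + 3·2 + 3·0 + 2·0 + 1·-2 + 1·0 = 0
  col t3: 2·3 + 1·0 + 3·-3 + 3·0 + 2·0 + 1·0 + 1·3 = 0
  col t4: 2·2 + 1·-4 + 3·0 + 3·0 + 2·0 + 1·0 + 1·0 = 0
  col t5: 2·0 + 1·0 + 3·0 + 3·1 + 2·-2 + 1·0 + 1·1 = 0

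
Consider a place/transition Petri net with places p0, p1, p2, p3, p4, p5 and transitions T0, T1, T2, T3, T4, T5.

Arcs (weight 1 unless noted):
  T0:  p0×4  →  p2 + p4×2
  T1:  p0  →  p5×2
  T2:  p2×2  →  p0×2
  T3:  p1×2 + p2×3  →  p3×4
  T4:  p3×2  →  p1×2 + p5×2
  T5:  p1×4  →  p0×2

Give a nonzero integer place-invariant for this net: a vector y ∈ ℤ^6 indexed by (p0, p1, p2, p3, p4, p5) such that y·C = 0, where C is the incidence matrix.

Incidence matrix C (rows=places, cols=transitions):
       T0   T1   T2   T3   T4   T5
   p0  -4   -1    2    0    0    2
   p1   0    0    0   -2    2   -4
   p2   1    0   -2   -3    0    0
   p3   0    0    0    4   -2    0
   p4   2    0    0    0    0    0
   p5   0    2    0    0    2    0

Candidate y = [2, 1, 2, 2, 3, 1]; check y·C column-wise:
  col T0: 2·-4 + 1·0 + 2·1 + 2·0 + 3·2 + 1·0 = 0
  col T1: 2·-1 + 1·0 + 2·0 + 2·0 + 3·0 + 1·2 = 0
  col T2: 2·2 + 1·0 + 2·-2 + 2·0 + 3·0 + 1·0 = 0
  col T3: 2·0 + 1·-2 + 2·-3 + 2·4 + 3·0 + 1·0 = 0
  col T4: 2·0 + 1·2 + 2·0 + 2·-2 + 3·0 + 1·2 = 0
  col T5: 2·2 + 1·-4 + 2·0 + 2·0 + 3·0 + 1·0 = 0

y = (p0:2, p1:1, p2:2, p3:2, p4:3, p5:1)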